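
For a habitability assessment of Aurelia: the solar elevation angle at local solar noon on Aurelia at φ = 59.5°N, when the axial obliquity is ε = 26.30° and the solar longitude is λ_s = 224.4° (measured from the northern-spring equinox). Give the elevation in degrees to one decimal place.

12.4°

Solar declination: sin δ = sin ε · sin λ_s = sin 26.30° × sin 224.4° = -0.31000, so δ = -18.059°.
At local noon the hour angle is zero, so the zenith angle equals |φ − δ| = |+59.5° − (-18.059°)| = 77.559°.
Elevation = 90° − 77.559° = 12.4°.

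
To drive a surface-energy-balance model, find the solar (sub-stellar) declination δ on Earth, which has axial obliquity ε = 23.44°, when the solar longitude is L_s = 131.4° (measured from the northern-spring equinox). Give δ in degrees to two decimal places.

sin δ = sin ε · sin L_s = sin 23.44° × sin 131.4° = 0.298386.
δ = arcsin(0.298386) = +17.36°.

δ = +17.36°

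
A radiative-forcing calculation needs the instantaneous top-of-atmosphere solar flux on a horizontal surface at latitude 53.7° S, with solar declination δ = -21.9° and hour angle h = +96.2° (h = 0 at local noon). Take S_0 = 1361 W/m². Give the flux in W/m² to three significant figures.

328 W/m²

cos θ_z = sin ϕ sin δ + cos ϕ cos δ cos h = 0.300601 + -0.059323 = 0.241278.
Flux = S_0 · cos θ_z = 1361 × 0.241278 = 328.4 W/m².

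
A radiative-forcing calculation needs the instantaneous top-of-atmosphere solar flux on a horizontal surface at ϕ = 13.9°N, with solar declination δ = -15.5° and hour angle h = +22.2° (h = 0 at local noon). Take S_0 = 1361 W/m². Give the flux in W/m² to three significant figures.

1.09e+03 W/m²

cos θ_z = sin ϕ sin δ + cos ϕ cos δ cos h = -0.064198 + 0.866070 = 0.801872.
Flux = S_0 · cos θ_z = 1361 × 0.801872 = 1091 W/m².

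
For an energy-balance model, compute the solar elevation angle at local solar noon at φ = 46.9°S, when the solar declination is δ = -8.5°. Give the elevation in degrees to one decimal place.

51.6°

At local noon the hour angle is zero, so the zenith angle equals |φ − δ| = |-46.9° − (-8.500°)| = 38.400°.
Elevation = 90° − 38.400° = 51.6°.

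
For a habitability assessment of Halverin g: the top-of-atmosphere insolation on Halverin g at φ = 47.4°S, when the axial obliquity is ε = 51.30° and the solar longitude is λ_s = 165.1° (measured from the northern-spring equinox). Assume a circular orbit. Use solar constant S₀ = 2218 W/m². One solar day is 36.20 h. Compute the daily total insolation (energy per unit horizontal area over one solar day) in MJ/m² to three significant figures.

Solar declination: sin δ = sin ε · sin λ_s = sin 51.30° × sin 165.1° = 0.20067, so δ = +11.576°.
cos H₀ = −tan(-47.4°) tan(+11.576°) = 0.2228, H₀ = 1.3461 rad.
Bracket: H₀ sin φ sin δ + cos φ cos δ sin H₀ = 1.3461×-0.73610×0.20067 + 0.67688×0.97966×0.97487 = -0.198837 + 0.646448 = 0.447611.
Q̄ = (S₀/π) × [bracket] = (2218/π) × 0.447611 = 316.02 W/m².
Daily total = Q̄ × 36.20 h × 3600 s/h = 316.02 × 36.20 × 3600 / 10⁶ = 41.18 MJ/m².

41.2 MJ/m²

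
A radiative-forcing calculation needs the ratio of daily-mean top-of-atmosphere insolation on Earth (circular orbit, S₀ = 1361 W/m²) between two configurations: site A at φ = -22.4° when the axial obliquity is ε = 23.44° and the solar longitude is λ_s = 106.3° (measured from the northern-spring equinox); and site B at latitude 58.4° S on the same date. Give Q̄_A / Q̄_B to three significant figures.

— Configuration A (φ=-22.4°):
Solar declination: sin δ = sin ε · sin λ_s = sin 23.44° × sin 106.3° = 0.38180, so δ = +22.445°.
cos H₀ = −tan(-22.4°) tan(+22.445°) = 0.1703, H₀ = 1.3997 rad.
Bracket: H₀ sin φ sin δ + cos φ cos δ sin H₀ = 1.3997×-0.38107×0.38180 + 0.92455×0.92425×0.98540 = -0.203646 + 0.842039 = 0.638393.
Q̄ = (S₀/π) × [bracket] = (1361/π) × 0.638393 = 276.56 W/m².
— Configuration B (φ=-58.4°):
cos H₀ = −tan(-58.4°) tan(+22.445°) = 0.6715, H₀ = 0.8346 rad.
Bracket: H₀ sin φ sin δ + cos φ cos δ sin H₀ = 0.8346×-0.85173×0.38180 + 0.52399×0.92425×0.74103 = -0.271404 + 0.358879 = 0.087475.
Q̄ = (S₀/π) × [bracket] = (1361/π) × 0.087475 = 37.896 W/m².
Ratio Q̄_A / Q̄_B = 276.56 / 37.896 = 7.298.

Q̄_A / Q̄_B ≈ 7.30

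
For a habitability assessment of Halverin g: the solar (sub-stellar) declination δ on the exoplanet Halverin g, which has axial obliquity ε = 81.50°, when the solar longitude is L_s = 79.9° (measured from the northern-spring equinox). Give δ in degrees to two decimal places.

sin δ = sin ε · sin L_s = sin 81.50° × sin 79.9° = 0.973689.
δ = arcsin(0.973689) = +76.83°.

δ = +76.83°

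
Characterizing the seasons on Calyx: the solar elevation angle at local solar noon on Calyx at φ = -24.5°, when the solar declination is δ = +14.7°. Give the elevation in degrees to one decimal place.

At local noon the hour angle is zero, so the zenith angle equals |φ − δ| = |-24.5° − (+14.700°)| = 39.200°.
Elevation = 90° − 39.200° = 50.8°.

50.8°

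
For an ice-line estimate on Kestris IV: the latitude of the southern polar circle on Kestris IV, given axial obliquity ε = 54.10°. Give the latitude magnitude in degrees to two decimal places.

The polar circle is the lowest latitude that experiences at least one full rotation of continuous darkness at the northern-summer solstice; it lies at |ϕ| = 90° − ε = 90° − 54.10° = 35.90°.

35.90°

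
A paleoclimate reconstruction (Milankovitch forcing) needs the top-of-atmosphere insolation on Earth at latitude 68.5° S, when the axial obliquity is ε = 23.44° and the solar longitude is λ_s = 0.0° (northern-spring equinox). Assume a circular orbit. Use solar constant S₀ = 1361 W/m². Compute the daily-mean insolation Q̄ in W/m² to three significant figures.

Q̄ ≈ 159 W/m²

Solar declination: sin δ = sin ε · sin λ_s = sin 23.44° × sin 0.0° = 0.00000, so δ = +0.000°.
cos H₀ = −tan(-68.5°) tan(+0.000°) = 0.0000, H₀ = 1.5708 rad.
Bracket: H₀ sin φ sin δ + cos φ cos δ sin H₀ = 1.5708×-0.93042×0.00000 + 0.36650×1.00000×1.00000 = -0.000000 + 0.366500 = 0.366500.
Q̄ = (S₀/π) × [bracket] = (1361/π) × 0.366500 = 158.8 W/m².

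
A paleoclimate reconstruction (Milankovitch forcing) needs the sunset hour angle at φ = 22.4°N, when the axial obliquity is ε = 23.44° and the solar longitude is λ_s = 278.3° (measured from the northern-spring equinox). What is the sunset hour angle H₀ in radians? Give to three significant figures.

Solar declination: sin δ = sin ε · sin λ_s = sin 23.44° × sin 278.3° = -0.39362, so δ = -23.180°.
cos H₀ = −tan φ · tan δ = −tan(+22.4°) × tan(-23.180°) = 0.1765, so H₀ = 1.3934 rad = 79.83°.

H₀ = 1.39 rad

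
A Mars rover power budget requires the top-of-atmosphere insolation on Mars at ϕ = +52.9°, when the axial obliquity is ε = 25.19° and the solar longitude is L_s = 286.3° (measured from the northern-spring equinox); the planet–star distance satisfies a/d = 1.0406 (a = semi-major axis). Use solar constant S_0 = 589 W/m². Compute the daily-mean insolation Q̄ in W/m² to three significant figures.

Q̄ ≈ 28.1 W/m²

Solar declination: sin δ = sin ε · sin L_s = sin 25.19° × sin 286.3° = -0.40851, so δ = -24.111°.
cos h₀ = −tan(+52.9°) tan(-24.111°) = 0.5918, h₀ = 0.9375 rad.
Bracket: h₀ sin ϕ sin δ + cos ϕ cos δ sin h₀ = 0.9375×0.79758×-0.40851 + 0.60321×0.91275×0.80610 = -0.305456 + 0.443822 = 0.138366.
Inverse-square distance factor (a/d)² = 1.0406² = 1.082848.
Q̄ = (S_0/π) × 1.082848 × [bracket] = (589/π) × 1.082848 × 0.138366 = 28.09 W/m².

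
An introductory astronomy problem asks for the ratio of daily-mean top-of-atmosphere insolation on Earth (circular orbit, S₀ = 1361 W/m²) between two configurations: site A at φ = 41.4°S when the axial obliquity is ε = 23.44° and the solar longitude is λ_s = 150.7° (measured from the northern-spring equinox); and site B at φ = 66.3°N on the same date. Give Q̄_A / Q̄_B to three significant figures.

Q̄_A / Q̄_B ≈ 0.762

— Configuration A (φ=-41.4°):
Solar declination: sin δ = sin ε · sin λ_s = sin 23.44° × sin 150.7° = 0.19467, so δ = +11.225°.
cos H₀ = −tan(-41.4°) tan(+11.225°) = 0.1750, H₀ = 1.3949 rad.
Bracket: H₀ sin φ sin δ + cos φ cos δ sin H₀ = 1.3949×-0.66131×0.19467 + 0.75011×0.98087×0.98457 = -0.179576 + 0.724408 = 0.544832.
Q̄ = (S₀/π) × [bracket] = (1361/π) × 0.544832 = 236.03 W/m².
— Configuration B (φ=+66.3°):
cos H₀ = −tan(+66.3°) tan(+11.225°) = -0.4521, H₀ = 2.0399 rad.
Bracket: H₀ sin φ sin δ + cos φ cos δ sin H₀ = 2.0399×0.91566×0.19467 + 0.40195×0.98087×0.89196 = 0.363615 + 0.351665 = 0.715280.
Q̄ = (S₀/π) × [bracket] = (1361/π) × 0.715280 = 309.87 W/m².
Ratio Q̄_A / Q̄_B = 236.03 / 309.87 = 0.7617.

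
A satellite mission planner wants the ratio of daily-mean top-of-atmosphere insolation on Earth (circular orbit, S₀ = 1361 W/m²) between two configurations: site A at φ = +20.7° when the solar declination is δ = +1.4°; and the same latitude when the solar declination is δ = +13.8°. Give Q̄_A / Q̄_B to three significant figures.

— Configuration A (φ=+20.7°):
cos H₀ = −tan(+20.7°) tan(+1.400°) = -0.0092, H₀ = 1.5800 rad.
Bracket: H₀ sin φ sin δ + cos φ cos δ sin H₀ = 1.5800×0.35347×0.02443 + 0.93544×0.99970×0.99996 = 0.013644 + 0.935122 = 0.948766.
Q̄ = (S₀/π) × [bracket] = (1361/π) × 0.948766 = 411.02 W/m².
— Configuration B (φ=+20.7°):
cos H₀ = −tan(+20.7°) tan(+13.800°) = -0.0928, H₀ = 1.6637 rad.
Bracket: H₀ sin φ sin δ + cos φ cos δ sin H₀ = 1.6637×0.35347×0.23853 + 0.93544×0.97113×0.99568 = 0.140272 + 0.904509 = 1.044781.
Q̄ = (S₀/π) × [bracket] = (1361/π) × 1.044781 = 452.62 W/m².
Ratio Q̄_A / Q̄_B = 411.02 / 452.62 = 0.9081.

Q̄_A / Q̄_B ≈ 0.908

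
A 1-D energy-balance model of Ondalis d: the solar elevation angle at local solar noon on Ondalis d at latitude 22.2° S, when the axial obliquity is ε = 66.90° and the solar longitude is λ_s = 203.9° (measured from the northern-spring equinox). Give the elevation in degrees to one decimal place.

Solar declination: sin δ = sin ε · sin λ_s = sin 66.90° × sin 203.9° = -0.37266, so δ = -21.880°.
At local noon the hour angle is zero, so the zenith angle equals |φ − δ| = |-22.2° − (-21.880°)| = 0.320°.
Elevation = 90° − 0.320° = 89.7°.

89.7°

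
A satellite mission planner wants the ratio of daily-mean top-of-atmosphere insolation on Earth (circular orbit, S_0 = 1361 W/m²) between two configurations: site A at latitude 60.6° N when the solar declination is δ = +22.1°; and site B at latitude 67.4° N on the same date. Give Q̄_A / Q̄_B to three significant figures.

Q̄_A / Q̄_B ≈ 1.00

— Configuration A (ϕ=+60.6°):
cos h₀ = −tan(+60.6°) tan(+22.100°) = -0.7206, h₀ = 2.3755 rad.
Bracket: h₀ sin ϕ sin δ + cos ϕ cos δ sin h₀ = 2.3755×0.87121×0.37622 + 0.49090×0.92653×0.69331 = 0.778610 + 0.315341 = 1.093951.
Q̄ = (S_0/π) × [bracket] = (1361/π) × 1.093951 = 473.92 W/m².
— Configuration B (ϕ=+67.4°):
cos h₀ = −tan(+67.4°) tan(+22.100°) = -0.9755, h₀ = 2.9197 rad.
Bracket: h₀ sin ϕ sin δ + cos ϕ cos δ sin h₀ = 2.9197×0.92321×0.37622 + 0.38430×0.92653×0.22004 = 1.014100 + 0.078349 = 1.092449.
Q̄ = (S_0/π) × [bracket] = (1361/π) × 1.092449 = 473.27 W/m².
Ratio Q̄_A / Q̄_B = 473.92 / 473.27 = 1.001.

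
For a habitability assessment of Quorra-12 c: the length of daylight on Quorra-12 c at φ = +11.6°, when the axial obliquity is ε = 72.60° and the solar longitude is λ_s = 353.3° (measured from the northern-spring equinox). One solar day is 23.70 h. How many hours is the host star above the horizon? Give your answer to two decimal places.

Solar declination: sin δ = sin ε · sin λ_s = sin 72.60° × sin 353.3° = -0.11133, so δ = -6.392°.
cos H₀ = −tan φ · tan δ = −tan(+11.6°) × tan(-6.392°) = 0.0230, so H₀ = 1.5478 rad = 88.68°.
Daylight = 2H₀/(2π) × 23.70 h = (1.5478/π) × 23.70 = 11.68 h.

11.68 h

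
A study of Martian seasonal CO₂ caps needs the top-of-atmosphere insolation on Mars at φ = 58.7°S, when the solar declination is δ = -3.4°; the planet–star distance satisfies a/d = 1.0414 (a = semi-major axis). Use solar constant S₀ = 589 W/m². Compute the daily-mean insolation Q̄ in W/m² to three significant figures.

cos H₀ = −tan(-58.7°) tan(-3.400°) = -0.0977, H₀ = 1.6687 rad.
Bracket: H₀ sin φ sin δ + cos φ cos δ sin H₀ = 1.6687×-0.85446×-0.05931 + 0.51952×0.99824×0.99521 = 0.084566 + 0.516122 = 0.600688.
Inverse-square distance factor (a/d)² = 1.0414² = 1.084514.
Q̄ = (S₀/π) × 1.084514 × [bracket] = (589/π) × 1.084514 × 0.600688 = 122.1 W/m².

Q̄ ≈ 122 W/m²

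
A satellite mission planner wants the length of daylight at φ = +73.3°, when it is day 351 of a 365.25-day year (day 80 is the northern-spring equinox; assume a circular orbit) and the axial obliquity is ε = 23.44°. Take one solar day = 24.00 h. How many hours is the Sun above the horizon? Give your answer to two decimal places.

Solar longitude: λ_s = 360° × (351 − 80)/365.25 = 267.105°.
sin δ = sin 23.44° × sin 267.105° = -0.39728, so δ = -23.408°.
cos H₀ = −tan φ · tan δ = 1.4430 ≥ 1, so the Sun never rises (polar night) and H₀ = 0.
Daylight = 2H₀/(2π) × 24.00 h = (0.0000/π) × 24.00 = 0.00 h.

0.00 h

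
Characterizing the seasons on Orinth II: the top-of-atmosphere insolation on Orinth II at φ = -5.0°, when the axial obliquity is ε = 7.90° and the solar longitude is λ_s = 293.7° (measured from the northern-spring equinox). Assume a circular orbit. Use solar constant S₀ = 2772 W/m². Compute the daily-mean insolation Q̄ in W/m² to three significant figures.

Q̄ ≈ 887 W/m²

Solar declination: sin δ = sin ε · sin λ_s = sin 7.90° × sin 293.7° = -0.12585, so δ = -7.230°.
cos H₀ = −tan(-5.0°) tan(-7.230°) = -0.0111, H₀ = 1.5819 rad.
Bracket: H₀ sin φ sin δ + cos φ cos δ sin H₀ = 1.5819×-0.08716×-0.12585 + 0.99619×0.99205×0.99994 = 0.017352 + 0.988211 = 1.005563.
Q̄ = (S₀/π) × [bracket] = (2772/π) × 1.005563 = 887.3 W/m².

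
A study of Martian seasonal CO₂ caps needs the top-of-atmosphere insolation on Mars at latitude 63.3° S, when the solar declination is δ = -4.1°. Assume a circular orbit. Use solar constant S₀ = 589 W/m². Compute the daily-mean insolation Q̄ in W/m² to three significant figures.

Q̄ ≈ 104 W/m²

cos H₀ = −tan(-63.3°) tan(-4.100°) = -0.1425, H₀ = 1.7138 rad.
Bracket: H₀ sin φ sin δ + cos φ cos δ sin H₀ = 1.7138×-0.89337×-0.07150 + 0.44932×0.99744×0.98979 = 0.109471 + 0.443594 = 0.553065.
Q̄ = (S₀/π) × [bracket] = (589/π) × 0.553065 = 103.7 W/m².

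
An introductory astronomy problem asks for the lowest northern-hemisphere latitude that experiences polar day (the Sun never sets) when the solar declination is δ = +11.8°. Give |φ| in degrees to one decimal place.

|φ| = 78.2°

Polar day requires cos H₀ = −tan φ tan δ ≤ −1, i.e. tan φ tan δ ≥ 1.
The boundary is |tan φ| · |tan δ| = 1, so |φ| = 90° − |δ| = 90° − 11.8° = 78.2° in the northern hemisphere.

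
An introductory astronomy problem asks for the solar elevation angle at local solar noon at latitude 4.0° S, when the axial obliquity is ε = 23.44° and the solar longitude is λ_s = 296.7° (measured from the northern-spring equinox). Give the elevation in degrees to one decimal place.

73.2°

Solar declination: sin δ = sin ε · sin λ_s = sin 23.44° × sin 296.7° = -0.35537, so δ = -20.816°.
At local noon the hour angle is zero, so the zenith angle equals |φ − δ| = |-4.0° − (-20.816°)| = 16.816°.
Elevation = 90° − 16.816° = 73.2°.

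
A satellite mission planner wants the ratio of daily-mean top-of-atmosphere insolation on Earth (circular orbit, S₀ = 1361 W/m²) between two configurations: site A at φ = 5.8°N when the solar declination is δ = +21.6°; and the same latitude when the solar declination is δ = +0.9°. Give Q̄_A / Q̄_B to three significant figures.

Q̄_A / Q̄_B ≈ 0.987

— Configuration A (φ=+5.8°):
cos H₀ = −tan(+5.8°) tan(+21.600°) = -0.0402, H₀ = 1.6110 rad.
Bracket: H₀ sin φ sin δ + cos φ cos δ sin H₀ = 1.6110×0.10106×0.36812 + 0.99488×0.92978×0.99919 = 0.059933 + 0.924270 = 0.984203.
Q̄ = (S₀/π) × [bracket] = (1361/π) × 0.984203 = 426.38 W/m².
— Configuration B (φ=+5.8°):
cos H₀ = −tan(+5.8°) tan(+0.900°) = -0.0016, H₀ = 1.5724 rad.
Bracket: H₀ sin φ sin δ + cos φ cos δ sin H₀ = 1.5724×0.10106×0.01571 + 0.99488×0.99988×1.00000 = 0.002496 + 0.994761 = 0.997257.
Q̄ = (S₀/π) × [bracket] = (1361/π) × 0.997257 = 432.03 W/m².
Ratio Q̄_A / Q̄_B = 426.38 / 432.03 = 0.9869.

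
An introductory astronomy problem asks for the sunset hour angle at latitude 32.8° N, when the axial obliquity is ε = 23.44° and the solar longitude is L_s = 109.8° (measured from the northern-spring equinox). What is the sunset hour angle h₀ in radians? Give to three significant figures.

Solar declination: sin δ = sin ε · sin L_s = sin 23.44° × sin 109.8° = 0.37427, so δ = +21.979°.
cos h₀ = −tan ϕ · tan δ = −tan(+32.8°) × tan(+21.979°) = -0.2601, so h₀ = 1.8339 rad = 105.08°.

h₀ = 1.83 rad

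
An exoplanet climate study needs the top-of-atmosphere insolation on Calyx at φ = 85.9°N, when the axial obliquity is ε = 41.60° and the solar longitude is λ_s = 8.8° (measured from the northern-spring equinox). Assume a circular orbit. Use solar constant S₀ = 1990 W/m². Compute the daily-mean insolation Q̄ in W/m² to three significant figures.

Solar declination: sin δ = sin ε · sin λ_s = sin 41.60° × sin 8.8° = 0.10157, so δ = +5.830°.
cos H₀ = −tan(+85.9°) tan(+5.830°) = -1.4244 ≤ −1 ⇒ polar day, H₀ = π.
Bracket: H₀ sin φ sin δ + cos φ cos δ sin H₀ = 3.1416×0.99744×0.10157 + 0.07150×0.99483×0.00000 = 0.318275 + 0.000000 = 0.318275.
Q̄ = (S₀/π) × [bracket] = (1990/π) × 0.318275 = 201.6 W/m².

Q̄ ≈ 202 W/m²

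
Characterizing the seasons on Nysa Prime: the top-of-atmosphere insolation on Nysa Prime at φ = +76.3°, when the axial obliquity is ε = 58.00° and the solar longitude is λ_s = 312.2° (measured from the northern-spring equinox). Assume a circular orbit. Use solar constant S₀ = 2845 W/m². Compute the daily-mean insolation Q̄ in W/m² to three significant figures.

Q̄ ≈ 0.00 W/m²

Solar declination: sin δ = sin ε · sin λ_s = sin 58.00° × sin 312.2° = -0.62824, so δ = -38.920°.
cos H₀ = −tan(+76.3°) tan(-38.920°) = 3.3124 ≥ 1 ⇒ polar night, H₀ = 0 and Q̄ = 0.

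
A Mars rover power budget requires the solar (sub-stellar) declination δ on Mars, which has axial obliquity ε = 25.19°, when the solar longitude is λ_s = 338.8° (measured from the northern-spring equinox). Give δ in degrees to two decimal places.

sin δ = sin ε · sin λ_s = sin 25.19° × sin 338.8° = -0.153915.
δ = arcsin(-0.153915) = -8.85°.

δ = -8.85°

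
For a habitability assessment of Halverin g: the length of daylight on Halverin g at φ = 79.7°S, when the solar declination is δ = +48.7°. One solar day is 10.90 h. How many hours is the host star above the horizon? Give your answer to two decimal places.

cos H₀ = −tan φ · tan δ = 6.2635 ≥ 1, so the host star never rises (polar night) and H₀ = 0.
Daylight = 2H₀/(2π) × 10.90 h = (0.0000/π) × 10.90 = 0.00 h.

0.00 h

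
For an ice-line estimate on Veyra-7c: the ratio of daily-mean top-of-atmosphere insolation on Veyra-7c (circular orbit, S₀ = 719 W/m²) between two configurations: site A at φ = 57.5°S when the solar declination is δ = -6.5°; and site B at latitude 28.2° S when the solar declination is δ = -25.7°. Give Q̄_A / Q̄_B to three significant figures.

Q̄_A / Q̄_B ≈ 0.606

— Configuration A (φ=-57.5°):
cos H₀ = −tan(-57.5°) tan(-6.500°) = -0.1788, H₀ = 1.7506 rad.
Bracket: H₀ sin φ sin δ + cos φ cos δ sin H₀ = 1.7506×-0.84339×-0.11320 + 0.53730×0.99357×0.98388 = 0.167133 + 0.525240 = 0.692373.
Q̄ = (S₀/π) × [bracket] = (719/π) × 0.692373 = 158.46 W/m².
— Configuration B (φ=-28.2°):
cos H₀ = −tan(-28.2°) tan(-25.700°) = -0.2581, H₀ = 1.8318 rad.
Bracket: H₀ sin φ sin δ + cos φ cos δ sin H₀ = 1.8318×-0.47255×-0.43366 + 0.88130×0.90108×0.96613 = 0.375384 + 0.767225 = 1.142609.
Q̄ = (S₀/π) × [bracket] = (719/π) × 1.142609 = 261.50 W/m².
Ratio Q̄_A / Q̄_B = 158.46 / 261.50 = 0.6060.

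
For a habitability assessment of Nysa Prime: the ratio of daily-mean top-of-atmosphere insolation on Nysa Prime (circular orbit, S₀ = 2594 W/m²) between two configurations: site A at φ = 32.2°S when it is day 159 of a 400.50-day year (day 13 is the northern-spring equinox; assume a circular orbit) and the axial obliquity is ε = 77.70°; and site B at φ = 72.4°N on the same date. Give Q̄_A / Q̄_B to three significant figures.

— Configuration A (φ=-32.2°):
Solar longitude: λ_s = 360° × (159 − 13)/400.50 = 131.236°.
sin δ = sin 77.70° × sin 131.236° = 0.73474, so δ = +47.285°.
cos H₀ = −tan(-32.2°) tan(+47.285°) = 0.6821, H₀ = 0.8202 rad.
Bracket: H₀ sin φ sin δ + cos φ cos δ sin H₀ = 0.8202×-0.53288×0.73474 + 0.84619×0.67835×0.73128 = -0.321131 + 0.419764 = 0.098633.
Q̄ = (S₀/π) × [bracket] = (2594/π) × 0.098633 = 81.441 W/m².
— Configuration B (φ=+72.4°):
cos H₀ = −tan(+72.4°) tan(+47.285°) = -3.4145 ≤ −1 ⇒ polar day, H₀ = π.
Bracket: H₀ sin φ sin δ + cos φ cos δ sin H₀ = 3.1416×0.95319×0.73474 + 0.30237×0.67835×0.00000 = 2.200210 + 0.000000 = 2.200210.
Q̄ = (S₀/π) × [bracket] = (2594/π) × 2.200210 = 1816.7 W/m².
Ratio Q̄_A / Q̄_B = 81.441 / 1816.7 = 0.04483.

Q̄_A / Q̄_B ≈ 0.0448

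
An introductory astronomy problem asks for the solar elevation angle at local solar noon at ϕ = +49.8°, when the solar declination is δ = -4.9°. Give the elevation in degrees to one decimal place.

At local noon the hour angle is zero, so the zenith angle equals |ϕ − δ| = |+49.8° − (-4.900°)| = 54.700°.
Elevation = 90° − 54.700° = 35.3°.

35.3°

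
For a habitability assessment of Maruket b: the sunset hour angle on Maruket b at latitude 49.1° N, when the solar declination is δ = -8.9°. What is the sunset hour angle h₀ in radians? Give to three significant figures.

cos h₀ = −tan ϕ · tan δ = −tan(+49.1°) × tan(-8.900°) = 0.1808, so h₀ = 1.3890 rad = 79.58°.

h₀ = 1.39 rad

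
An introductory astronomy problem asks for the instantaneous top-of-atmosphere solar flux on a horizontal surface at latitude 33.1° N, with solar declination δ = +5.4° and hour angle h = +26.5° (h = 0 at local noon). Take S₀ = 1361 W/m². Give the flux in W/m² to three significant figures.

cos θ_z = sin φ sin δ + cos φ cos δ cos h = 0.051393 + 0.746376 = 0.797769.
Flux = S₀ · cos θ_z = 1361 × 0.797769 = 1086 W/m².

1.09e+03 W/m²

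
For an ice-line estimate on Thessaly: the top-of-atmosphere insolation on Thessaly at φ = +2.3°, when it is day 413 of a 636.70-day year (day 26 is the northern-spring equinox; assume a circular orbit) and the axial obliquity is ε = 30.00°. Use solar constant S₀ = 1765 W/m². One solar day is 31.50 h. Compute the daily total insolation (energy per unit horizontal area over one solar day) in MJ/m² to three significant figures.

Solar longitude: λ_s = 360° × (413 − 26)/636.70 = 218.816°.
sin δ = sin 30.00° × sin 218.816° = -0.31341, so δ = -18.265°.
cos H₀ = −tan(+2.3°) tan(-18.265°) = 0.0133, H₀ = 1.5575 rad.
Bracket: H₀ sin φ sin δ + cos φ cos δ sin H₀ = 1.5575×0.04013×-0.31341 + 0.99919×0.94962×0.99991 = -0.019589 + 0.948765 = 0.929176.
Q̄ = (S₀/π) × [bracket] = (1765/π) × 0.929176 = 522.03 W/m².
Daily total = Q̄ × 31.50 h × 3600 s/h = 522.03 × 31.50 × 3600 / 10⁶ = 59.20 MJ/m².

59.2 MJ/m²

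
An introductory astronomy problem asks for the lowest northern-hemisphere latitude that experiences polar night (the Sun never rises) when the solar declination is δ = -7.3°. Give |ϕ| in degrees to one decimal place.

|ϕ| = 82.7°

Polar night requires cos h₀ = −tan ϕ tan δ ≥ 1, i.e. tan ϕ tan δ ≤ −1.
The boundary is |tan ϕ| · |tan δ| = 1, so |ϕ| = 90° − |δ| = 90° − 7.3° = 82.7° in the northern hemisphere.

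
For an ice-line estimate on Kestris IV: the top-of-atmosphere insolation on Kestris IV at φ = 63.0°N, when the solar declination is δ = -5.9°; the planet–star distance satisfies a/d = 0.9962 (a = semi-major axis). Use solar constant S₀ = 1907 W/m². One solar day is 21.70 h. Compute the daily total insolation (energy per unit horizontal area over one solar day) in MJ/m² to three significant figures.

cos H₀ = −tan(+63.0°) tan(-5.900°) = 0.2028, H₀ = 1.3666 rad.
Bracket: H₀ sin φ sin δ + cos φ cos δ sin H₀ = 1.3666×0.89101×-0.10279 + 0.45399×0.99470×0.97922 = -0.125163 + 0.442200 = 0.317037.
Inverse-square distance factor (a/d)² = 0.9962² = 0.992414.
Q̄ = (S₀/π) × 0.992414 × [bracket] = (1907/π) × 0.992414 × 0.317037 = 190.99 W/m².
Daily total = Q̄ × 21.70 h × 3600 s/h = 190.99 × 21.70 × 3600 / 10⁶ = 14.92 MJ/m².

14.9 MJ/m²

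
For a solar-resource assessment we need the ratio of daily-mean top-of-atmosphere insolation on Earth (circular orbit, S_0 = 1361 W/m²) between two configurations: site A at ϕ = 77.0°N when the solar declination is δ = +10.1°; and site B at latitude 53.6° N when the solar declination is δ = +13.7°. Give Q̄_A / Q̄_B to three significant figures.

— Configuration A (ϕ=+77.0°):
cos h₀ = −tan(+77.0°) tan(+10.100°) = -0.7716, h₀ = 2.4521 rad.
Bracket: h₀ sin ϕ sin δ + cos ϕ cos δ sin h₀ = 2.4521×0.97437×0.17537 + 0.22495×0.98450×0.63616 = 0.419003 + 0.140886 = 0.559889.
Q̄ = (S_0/π) × [bracket] = (1361/π) × 0.559889 = 242.55 W/m².
— Configuration B (ϕ=+53.6°):
cos h₀ = −tan(+53.6°) tan(+13.700°) = -0.3306, h₀ = 1.9078 rad.
Bracket: h₀ sin ϕ sin δ + cos ϕ cos δ sin h₀ = 1.9078×0.80489×0.23684 + 0.59342×0.97155×0.94375 = 0.363684 + 0.544107 = 0.907791.
Q̄ = (S_0/π) × [bracket] = (1361/π) × 0.907791 = 393.27 W/m².
Ratio Q̄_A / Q̄_B = 242.55 / 393.27 = 0.6168.

Q̄_A / Q̄_B ≈ 0.617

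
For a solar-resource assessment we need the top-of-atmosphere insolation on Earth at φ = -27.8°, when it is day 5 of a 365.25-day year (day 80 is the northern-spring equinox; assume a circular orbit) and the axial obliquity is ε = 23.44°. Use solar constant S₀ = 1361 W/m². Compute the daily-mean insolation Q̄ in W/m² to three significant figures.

Q̄ ≈ 484 W/m²

Solar longitude: λ_s = 360° × (5 − 80)/365.25 = -73.922°, i.e. -73.922° + 360° = 286.078°.
sin δ = sin 23.44° × sin 286.078° = -0.38223, so δ = -22.472°.
cos H₀ = −tan(-27.8°) tan(-22.472°) = -0.2181, H₀ = 1.7906 rad.
Bracket: H₀ sin φ sin δ + cos φ cos δ sin H₀ = 1.7906×-0.46639×-0.38223 + 0.88458×0.92407×0.97593 = 0.319207 + 0.797739 = 1.116946.
Q̄ = (S₀/π) × [bracket] = (1361/π) × 1.116946 = 483.9 W/m².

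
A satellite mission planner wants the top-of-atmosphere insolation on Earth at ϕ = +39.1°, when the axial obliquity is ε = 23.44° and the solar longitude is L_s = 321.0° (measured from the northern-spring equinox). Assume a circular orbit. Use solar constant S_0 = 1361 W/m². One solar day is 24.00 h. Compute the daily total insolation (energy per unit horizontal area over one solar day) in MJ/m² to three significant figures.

19.5 MJ/m²

Solar declination: sin δ = sin ε · sin L_s = sin 23.44° × sin 321.0° = -0.25034, so δ = -14.497°.
cos h₀ = −tan(+39.1°) tan(-14.497°) = 0.2101, h₀ = 1.3591 rad.
Bracket: h₀ sin ϕ sin δ + cos ϕ cos δ sin h₀ = 1.3591×0.63068×-0.25034 + 0.77605×0.96816×0.97767 = -0.214581 + 0.734563 = 0.519982.
Q̄ = (S_0/π) × [bracket] = (1361/π) × 0.519982 = 225.27 W/m².
Daily total = Q̄ × 24.00 h × 3600 s/h = 225.27 × 24.00 × 3600 / 10⁶ = 19.46 MJ/m².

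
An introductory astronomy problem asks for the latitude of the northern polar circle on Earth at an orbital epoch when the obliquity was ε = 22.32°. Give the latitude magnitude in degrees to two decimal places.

The polar circle is the lowest latitude that experiences at least one full rotation of continuous daylight at the northern-summer solstice; it lies at |φ| = 90° − ε = 90° − 22.32° = 67.68°.

67.68°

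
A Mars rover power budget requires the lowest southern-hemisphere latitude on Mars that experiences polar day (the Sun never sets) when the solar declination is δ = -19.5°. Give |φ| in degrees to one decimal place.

|φ| = 70.5°

Polar day requires cos H₀ = −tan φ tan δ ≤ −1, i.e. tan φ tan δ ≥ 1.
The boundary is |tan φ| · |tan δ| = 1, so |φ| = 90° − |δ| = 90° − 19.5° = 70.5° in the southern hemisphere.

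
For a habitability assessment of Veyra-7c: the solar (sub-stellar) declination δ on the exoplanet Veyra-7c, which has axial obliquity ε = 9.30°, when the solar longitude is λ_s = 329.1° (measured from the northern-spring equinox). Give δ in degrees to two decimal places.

sin δ = sin ε · sin λ_s = sin 9.30° × sin 329.1° = -0.082990.
δ = arcsin(-0.082990) = -4.76°.

δ = -4.76°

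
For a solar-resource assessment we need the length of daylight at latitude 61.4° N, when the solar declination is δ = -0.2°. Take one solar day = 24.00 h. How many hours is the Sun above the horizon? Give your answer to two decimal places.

cos H₀ = −tan φ · tan δ = −tan(+61.4°) × tan(-0.200°) = 0.0064, so H₀ = 1.5644 rad = 89.63°.
Daylight = 2H₀/(2π) × 24.00 h = (1.5644/π) × 24.00 = 11.95 h.

11.95 h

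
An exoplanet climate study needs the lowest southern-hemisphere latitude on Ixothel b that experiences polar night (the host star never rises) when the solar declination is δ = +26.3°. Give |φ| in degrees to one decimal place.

|φ| = 63.7°

Polar night requires cos H₀ = −tan φ tan δ ≥ 1, i.e. tan φ tan δ ≤ −1.
The boundary is |tan φ| · |tan δ| = 1, so |φ| = 90° − |δ| = 90° − 26.3° = 63.7° in the southern hemisphere.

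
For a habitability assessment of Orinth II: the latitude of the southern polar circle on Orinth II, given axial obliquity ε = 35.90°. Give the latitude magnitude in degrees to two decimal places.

54.10°

The polar circle is the lowest latitude that experiences at least one full rotation of continuous darkness at the northern-summer solstice; it lies at |φ| = 90° − ε = 90° − 35.90° = 54.10°.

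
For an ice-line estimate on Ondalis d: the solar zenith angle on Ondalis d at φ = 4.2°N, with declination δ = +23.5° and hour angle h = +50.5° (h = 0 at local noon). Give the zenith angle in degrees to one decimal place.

θ_z = 52.3°

cos θ_z = sin φ sin δ + cos φ cos δ cos h = 0.029204 + 0.581755 = 0.610959.
θ_z = arccos(0.610959) = 52.3°.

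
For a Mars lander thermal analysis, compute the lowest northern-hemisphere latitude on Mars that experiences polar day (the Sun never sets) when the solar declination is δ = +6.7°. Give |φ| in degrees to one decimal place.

Polar day requires cos H₀ = −tan φ tan δ ≤ −1, i.e. tan φ tan δ ≥ 1.
The boundary is |tan φ| · |tan δ| = 1, so |φ| = 90° − |δ| = 90° − 6.7° = 83.3° in the northern hemisphere.

|φ| = 83.3°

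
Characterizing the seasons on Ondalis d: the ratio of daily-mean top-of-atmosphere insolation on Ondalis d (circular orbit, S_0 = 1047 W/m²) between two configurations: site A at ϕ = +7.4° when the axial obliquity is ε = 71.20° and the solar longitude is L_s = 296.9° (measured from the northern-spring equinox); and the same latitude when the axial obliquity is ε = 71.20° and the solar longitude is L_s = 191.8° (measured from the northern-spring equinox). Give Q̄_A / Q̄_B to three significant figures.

Q̄_A / Q̄_B ≈ 0.398

— Configuration A (ϕ=+7.4°):
Solar declination: sin δ = sin ε · sin L_s = sin 71.20° × sin 296.9° = -0.84422, so δ = -57.588°.
cos h₀ = −tan(+7.4°) tan(-57.588°) = 0.2046, h₀ = 1.3648 rad.
Bracket: h₀ sin ϕ sin δ + cos ϕ cos δ sin h₀ = 1.3648×0.12880×-0.84422 + 0.99167×0.53600×0.97885 = -0.148402 + 0.520293 = 0.371891.
Q̄ = (S_0/π) × [bracket] = (1047/π) × 0.371891 = 123.94 W/m².
— Configuration B (ϕ=+7.4°):
Solar declination: sin δ = sin ε · sin L_s = sin 71.20° × sin 191.8° = -0.19359, so δ = -11.162°.
cos h₀ = −tan(+7.4°) tan(-11.162°) = 0.0256, h₀ = 1.5452 rad.
Bracket: h₀ sin ϕ sin δ + cos ϕ cos δ sin h₀ = 1.5452×0.12880×-0.19359 + 0.99167×0.98108×0.99967 = -0.038529 + 0.972587 = 0.934058.
Q̄ = (S_0/π) × [bracket] = (1047/π) × 0.934058 = 311.29 W/m².
Ratio Q̄_A / Q̄_B = 123.94 / 311.29 = 0.3981.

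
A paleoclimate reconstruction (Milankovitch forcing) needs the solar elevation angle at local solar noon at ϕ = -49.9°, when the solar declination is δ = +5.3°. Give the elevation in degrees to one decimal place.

At local noon the hour angle is zero, so the zenith angle equals |ϕ − δ| = |-49.9° − (+5.300°)| = 55.200°.
Elevation = 90° − 55.200° = 34.8°.

34.8°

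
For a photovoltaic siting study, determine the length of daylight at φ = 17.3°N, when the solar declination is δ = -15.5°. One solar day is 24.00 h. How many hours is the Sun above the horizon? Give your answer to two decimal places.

cos H₀ = −tan φ · tan δ = −tan(+17.3°) × tan(-15.500°) = 0.0864, so H₀ = 1.4843 rad = 85.04°.
Daylight = 2H₀/(2π) × 24.00 h = (1.4843/π) × 24.00 = 11.34 h.

11.34 h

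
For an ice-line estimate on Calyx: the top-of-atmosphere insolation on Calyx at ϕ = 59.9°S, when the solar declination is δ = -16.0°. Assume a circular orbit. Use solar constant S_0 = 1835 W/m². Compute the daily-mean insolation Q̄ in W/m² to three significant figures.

cos h₀ = −tan(-59.9°) tan(-16.000°) = -0.4947, h₀ = 2.0882 rad.
Bracket: h₀ sin ϕ sin δ + cos ϕ cos δ sin h₀ = 2.0882×-0.86515×-0.27564 + 0.50151×0.96126×0.86909 = 0.497973 + 0.418972 = 0.916945.
Q̄ = (S_0/π) × [bracket] = (1835/π) × 0.916945 = 535.6 W/m².

Q̄ ≈ 536 W/m²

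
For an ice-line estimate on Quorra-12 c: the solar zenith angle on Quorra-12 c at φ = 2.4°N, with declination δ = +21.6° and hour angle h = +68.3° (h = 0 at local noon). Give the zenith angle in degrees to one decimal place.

cos θ_z = sin φ sin δ + cos φ cos δ cos h = 0.015415 + 0.343480 = 0.358895.
θ_z = arccos(0.358895) = 69.0°.

θ_z = 69.0°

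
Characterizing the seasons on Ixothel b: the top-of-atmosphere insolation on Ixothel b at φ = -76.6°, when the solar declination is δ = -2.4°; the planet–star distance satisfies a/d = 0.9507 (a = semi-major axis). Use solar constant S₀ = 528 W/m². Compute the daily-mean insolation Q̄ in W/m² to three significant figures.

Q̄ ≈ 45.4 W/m²

cos H₀ = −tan(-76.6°) tan(-2.400°) = -0.1759, H₀ = 1.7476 rad.
Bracket: H₀ sin φ sin δ + cos φ cos δ sin H₀ = 1.7476×-0.97278×-0.04188 + 0.23175×0.99912×0.98440 = 0.071197 + 0.227934 = 0.299131.
Inverse-square distance factor (a/d)² = 0.9507² = 0.903830.
Q̄ = (S₀/π) × 0.903830 × [bracket] = (528/π) × 0.903830 × 0.299131 = 45.44 W/m².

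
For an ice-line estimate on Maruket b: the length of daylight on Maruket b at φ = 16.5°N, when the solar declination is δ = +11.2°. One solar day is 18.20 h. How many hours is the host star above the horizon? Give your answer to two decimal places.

cos H₀ = −tan φ · tan δ = −tan(+16.5°) × tan(+11.200°) = -0.0587, so H₀ = 1.6295 rad = 93.36°.
Daylight = 2H₀/(2π) × 18.20 h = (1.6295/π) × 18.20 = 9.44 h.

9.44 h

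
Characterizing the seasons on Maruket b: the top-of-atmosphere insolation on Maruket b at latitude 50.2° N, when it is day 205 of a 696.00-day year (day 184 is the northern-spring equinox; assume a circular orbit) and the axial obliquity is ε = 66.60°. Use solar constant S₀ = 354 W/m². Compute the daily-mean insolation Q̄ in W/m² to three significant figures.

Q̄ ≈ 96.1 W/m²

Solar longitude: λ_s = 360° × (205 − 184)/696.00 = 10.862°.
sin δ = sin 66.60° × sin 10.862° = 0.17295, so δ = +9.959°.
cos H₀ = −tan(+50.2°) tan(+9.959°) = -0.2108, H₀ = 1.7831 rad.
Bracket: H₀ sin φ sin δ + cos φ cos δ sin H₀ = 1.7831×0.76828×0.17295 + 0.64011×0.98493×0.97754 = 0.236928 + 0.616303 = 0.853231.
Q̄ = (S₀/π) × [bracket] = (354/π) × 0.853231 = 96.14 W/m².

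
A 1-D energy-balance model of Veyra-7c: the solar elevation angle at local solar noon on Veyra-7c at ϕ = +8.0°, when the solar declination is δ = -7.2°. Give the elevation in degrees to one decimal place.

74.8°

At local noon the hour angle is zero, so the zenith angle equals |ϕ − δ| = |+8.0° − (-7.200°)| = 15.200°.
Elevation = 90° − 15.200° = 74.8°.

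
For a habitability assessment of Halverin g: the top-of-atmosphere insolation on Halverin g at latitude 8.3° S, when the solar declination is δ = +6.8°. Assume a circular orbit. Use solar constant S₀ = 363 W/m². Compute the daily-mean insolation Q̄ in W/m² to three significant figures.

Q̄ ≈ 110 W/m²

cos H₀ = −tan(-8.3°) tan(+6.800°) = 0.0174, H₀ = 1.5534 rad.
Bracket: H₀ sin φ sin δ + cos φ cos δ sin H₀ = 1.5534×-0.14436×0.11840 + 0.98953×0.99297×0.99985 = -0.026551 + 0.982426 = 0.955875.
Q̄ = (S₀/π) × [bracket] = (363/π) × 0.955875 = 110.4 W/m².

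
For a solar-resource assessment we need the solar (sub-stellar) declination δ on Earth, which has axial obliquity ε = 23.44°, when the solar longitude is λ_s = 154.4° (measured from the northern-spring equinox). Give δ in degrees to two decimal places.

δ = +9.90°

sin δ = sin ε · sin λ_s = sin 23.44° × sin 154.4° = 0.171879.
δ = arcsin(0.171879) = +9.90°.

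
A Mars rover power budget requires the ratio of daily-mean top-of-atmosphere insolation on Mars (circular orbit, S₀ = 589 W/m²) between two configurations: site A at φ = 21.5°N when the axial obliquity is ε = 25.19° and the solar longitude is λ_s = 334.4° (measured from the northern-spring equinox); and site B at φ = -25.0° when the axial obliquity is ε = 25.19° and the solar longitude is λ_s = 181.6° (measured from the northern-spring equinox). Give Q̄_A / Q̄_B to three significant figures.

— Configuration A (φ=+21.5°):
Solar declination: sin δ = sin ε · sin λ_s = sin 25.19° × sin 334.4° = -0.18390, so δ = -10.597°.
cos H₀ = −tan(+21.5°) tan(-10.597°) = 0.0737, H₀ = 1.4970 rad.
Bracket: H₀ sin φ sin δ + cos φ cos δ sin H₀ = 1.4970×0.36650×-0.18390 + 0.93042×0.98294×0.99728 = -0.100897 + 0.912059 = 0.811162.
Q̄ = (S₀/π) × [bracket] = (589/π) × 0.811162 = 152.08 W/m².
— Configuration B (φ=-25.0°):
Solar declination: sin δ = sin ε · sin λ_s = sin 25.19° × sin 181.6° = -0.01188, so δ = -0.681°.
cos H₀ = −tan(-25.0°) tan(-0.681°) = -0.0055, H₀ = 1.5763 rad.
Bracket: H₀ sin φ sin δ + cos φ cos δ sin H₀ = 1.5763×-0.42262×-0.01188 + 0.90631×0.99993×0.99998 = 0.007914 + 0.906228 = 0.914142.
Q̄ = (S₀/π) × [bracket] = (589/π) × 0.914142 = 171.39 W/m².
Ratio Q̄_A / Q̄_B = 152.08 / 171.39 = 0.8873.

Q̄_A / Q̄_B ≈ 0.887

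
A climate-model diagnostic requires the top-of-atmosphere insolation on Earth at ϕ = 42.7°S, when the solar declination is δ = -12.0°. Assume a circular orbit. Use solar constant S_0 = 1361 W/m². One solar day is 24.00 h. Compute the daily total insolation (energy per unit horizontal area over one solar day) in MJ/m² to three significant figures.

cos h₀ = −tan(-42.7°) tan(-12.000°) = -0.1961, h₀ = 1.7682 rad.
Bracket: h₀ sin ϕ sin δ + cos ϕ cos δ sin h₀ = 1.7682×-0.67816×-0.20791 + 0.73491×0.97815×0.98058 = 0.249310 + 0.704892 = 0.954202.
Q̄ = (S_0/π) × [bracket] = (1361/π) × 0.954202 = 413.38 W/m².
Daily total = Q̄ × 24.00 h × 3600 s/h = 413.38 × 24.00 × 3600 / 10⁶ = 35.72 MJ/m².

35.7 MJ/m²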